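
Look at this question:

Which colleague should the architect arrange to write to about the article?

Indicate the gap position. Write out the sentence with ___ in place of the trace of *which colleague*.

Which colleague should the architect arrange to write to ___ about the article?

In situ: The architect should arrange to write to which colleague about the article.
'which colleague' is the object of the preposition 'to'. The gap is right after 'to'.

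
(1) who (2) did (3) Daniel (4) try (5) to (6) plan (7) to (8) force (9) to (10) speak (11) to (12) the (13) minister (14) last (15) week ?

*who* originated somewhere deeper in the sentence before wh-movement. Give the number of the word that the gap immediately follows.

Before movement: Daniel did try to plan to force who to speak to the minister last week.
'who' is the direct object of 'force'. Fronting leaves a gap immediately after 'force':
Who did Daniel try to plan to force ___ to speak to the minister last week?
'force' is word 8.

8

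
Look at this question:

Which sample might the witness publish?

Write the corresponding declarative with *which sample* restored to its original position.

The witness might publish which sample.

The filler 'which sample' is interpreted as the direct object of 'publish'. It moves to the left edge, and the trace sits right after 'publish':
Which sample might the witness publish ___?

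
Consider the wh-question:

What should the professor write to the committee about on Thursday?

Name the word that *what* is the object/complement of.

about

Pre-movement form: The professor should write to the committee about what on Thursday.
The filler 'what' is interpreted as the object of the preposition 'about'. Wh-movement fronts it, leaving a gap right after 'about':
What should the professor write to the committee about ___ on Thursday?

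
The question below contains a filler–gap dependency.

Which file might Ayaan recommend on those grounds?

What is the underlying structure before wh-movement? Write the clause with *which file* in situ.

The filler 'which file' is interpreted as the direct object of 'recommend'. Wh-movement fronts it, leaving a gap right after 'recommend':
Which file might Ayaan recommend ___ on those grounds?

Ayaan might recommend which file on those grounds.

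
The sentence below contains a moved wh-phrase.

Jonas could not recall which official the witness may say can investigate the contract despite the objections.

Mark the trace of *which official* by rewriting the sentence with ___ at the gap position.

Jonas could not recall which official the witness may say ___ can investigate the contract despite the objections.

Before movement: The witness may say which official can investigate the contract despite the objections.
'which official' is the subject of the clause embedded under 'say'. The gap is right after 'say'.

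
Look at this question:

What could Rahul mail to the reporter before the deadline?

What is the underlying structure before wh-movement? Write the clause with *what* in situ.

'what' is the direct object of 'mail'. It moves to the left edge, and the trace sits right after 'mail':
What could Rahul mail ___ to the reporter before the deadline?

Rahul could mail what to the reporter before the deadline.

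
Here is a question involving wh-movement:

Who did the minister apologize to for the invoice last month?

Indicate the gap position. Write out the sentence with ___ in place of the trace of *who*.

Before movement: The minister did apologize to who for the invoice last month.
The filler 'who' is interpreted as the object of the preposition 'to'. The gap is right after 'to'.

Who did the minister apologize to ___ for the invoice last month?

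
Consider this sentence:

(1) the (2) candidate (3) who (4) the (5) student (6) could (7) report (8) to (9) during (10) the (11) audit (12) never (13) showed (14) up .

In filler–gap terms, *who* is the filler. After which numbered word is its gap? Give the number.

8

'who' is the object of the preposition 'to'. Wh-movement fronts it, leaving a gap right after 'to':
The candidate who the student could report to ___ during the audit never showed up.
'to' is word 8.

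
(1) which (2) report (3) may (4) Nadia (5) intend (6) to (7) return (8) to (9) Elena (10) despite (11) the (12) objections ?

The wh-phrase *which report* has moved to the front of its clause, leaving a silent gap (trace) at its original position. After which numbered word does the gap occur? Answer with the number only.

7

In situ: Nadia may intend to return which report to Elena despite the objections.
'which report' is the direct object of 'return'. It moves to the left edge, and the trace sits right after 'return':
Which report may Nadia intend to return ___ to Elena despite the objections?
'return' is word 7.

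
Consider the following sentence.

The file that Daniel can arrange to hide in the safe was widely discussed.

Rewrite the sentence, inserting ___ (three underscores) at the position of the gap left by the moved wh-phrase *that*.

The file that Daniel can arrange to hide ___ in the safe was widely discussed.

'that' is the direct object of 'hide'. The gap is right after 'hide'.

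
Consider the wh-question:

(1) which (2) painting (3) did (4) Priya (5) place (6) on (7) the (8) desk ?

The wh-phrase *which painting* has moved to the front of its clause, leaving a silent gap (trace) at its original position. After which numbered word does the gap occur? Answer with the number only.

Underlying clause: Priya did place which painting on the desk.
The filler 'which painting' is interpreted as the direct object of 'place'. Fronting leaves a gap immediately after 'place':
Which painting did Priya place ___ on the desk?
'place' is word 5.

5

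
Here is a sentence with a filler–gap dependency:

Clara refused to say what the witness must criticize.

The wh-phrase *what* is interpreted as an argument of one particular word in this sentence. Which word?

criticize

Underlying clause: The witness must criticize what.
'what' functions as the direct object of 'criticize'. Fronting leaves a gap immediately after 'criticize':
Clara refused to say what the witness must criticize ___.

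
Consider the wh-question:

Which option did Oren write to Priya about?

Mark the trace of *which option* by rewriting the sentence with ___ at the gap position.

Underlying clause: Oren did write to Priya about which option.
'which option' functions as the object of the preposition 'about'. The gap is right after 'about'.

Which option did Oren write to Priya about ___?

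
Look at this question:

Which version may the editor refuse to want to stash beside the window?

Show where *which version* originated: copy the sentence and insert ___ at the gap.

Which version may the editor refuse to want to stash ___ beside the window?

Before movement: The editor may refuse to want to stash which version beside the window.
'which version' is the direct object of 'stash'. The gap is right after 'stash'.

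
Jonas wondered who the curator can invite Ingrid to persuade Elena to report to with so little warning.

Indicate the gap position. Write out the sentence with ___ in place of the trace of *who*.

Jonas wondered who the curator can invite Ingrid to persuade Elena to report to ___ with so little warning.

Underlying clause: The curator can invite Ingrid to persuade Elena to report to who with so little warning.
'who' functions as the object of the preposition 'to'. The gap is right after 'to'.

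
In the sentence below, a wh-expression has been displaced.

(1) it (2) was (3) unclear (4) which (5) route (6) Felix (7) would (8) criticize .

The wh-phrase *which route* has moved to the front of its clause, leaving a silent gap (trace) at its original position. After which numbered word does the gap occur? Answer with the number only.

In situ: Felix would criticize which route.
'which route' functions as the direct object of 'criticize'. It moves to the left edge, and the trace sits right after 'criticize':
It was unclear which route Felix would criticize ___.
'criticize' is word 8.

8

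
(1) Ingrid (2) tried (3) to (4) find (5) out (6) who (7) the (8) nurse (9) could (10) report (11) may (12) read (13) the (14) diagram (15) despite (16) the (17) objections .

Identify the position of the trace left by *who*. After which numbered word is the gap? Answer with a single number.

Before movement: The nurse could report who may read the diagram despite the objections.
'who' is the subject of the clause embedded under 'report'. Wh-movement fronts it, leaving a gap right after 'report':
Ingrid tried to find out who the nurse could report ___ may read the diagram despite the objections.
'report' is word 10.

10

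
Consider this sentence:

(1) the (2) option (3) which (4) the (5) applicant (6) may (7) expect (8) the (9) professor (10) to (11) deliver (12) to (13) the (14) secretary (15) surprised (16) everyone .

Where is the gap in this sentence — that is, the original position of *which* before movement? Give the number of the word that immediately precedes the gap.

The filler 'which' is interpreted as the direct object of 'deliver'. Wh-movement fronts it, leaving a gap right after 'deliver':
The option which the applicant may expect the professor to deliver ___ to the secretary surprised everyone.
'deliver' is word 11.

11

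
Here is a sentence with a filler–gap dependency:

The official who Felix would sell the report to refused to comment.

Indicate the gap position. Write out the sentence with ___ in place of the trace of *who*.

The official who Felix would sell the report to ___ refused to comment.

The filler 'who' is interpreted as the object of the preposition 'to' (recipient of 'sell'). The gap is right after 'to'.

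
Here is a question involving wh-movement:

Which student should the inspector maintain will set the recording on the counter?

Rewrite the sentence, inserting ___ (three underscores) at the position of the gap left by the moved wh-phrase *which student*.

Before movement: The inspector should maintain which student will set the recording on the counter.
'which student' is the subject of the clause embedded under 'maintain'. The gap is right after 'maintain'.

Which student should the inspector maintain ___ will set the recording on the counter?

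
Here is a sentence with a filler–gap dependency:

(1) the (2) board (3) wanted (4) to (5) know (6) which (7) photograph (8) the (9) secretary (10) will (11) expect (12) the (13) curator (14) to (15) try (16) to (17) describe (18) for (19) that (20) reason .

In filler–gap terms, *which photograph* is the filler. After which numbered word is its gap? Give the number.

17

Underlying clause: The secretary will expect the curator to try to describe which photograph for that reason.
'which photograph' functions as the direct object of 'describe'. Wh-movement fronts it, leaving a gap right after 'describe':
The board wanted to know which photograph the secretary will expect the curator to try to describe ___ for that reason.
'describe' is word 17.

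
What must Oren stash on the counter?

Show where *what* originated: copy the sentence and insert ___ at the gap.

What must Oren stash ___ on the counter?

In situ: Oren must stash what on the counter.
'what' functions as the direct object of 'stash'. The gap is right after 'stash'.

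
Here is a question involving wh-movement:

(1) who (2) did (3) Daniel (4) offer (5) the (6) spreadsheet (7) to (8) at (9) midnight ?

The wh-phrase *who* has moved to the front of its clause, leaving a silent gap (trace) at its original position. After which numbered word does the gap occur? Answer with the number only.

Before movement: Daniel did offer the spreadsheet to who at midnight.
'who' is the object of the preposition 'to' (recipient of 'offer'). Wh-movement fronts it, leaving a gap right after 'to':
Who did Daniel offer the spreadsheet to ___ at midnight?
'to' is word 7.

7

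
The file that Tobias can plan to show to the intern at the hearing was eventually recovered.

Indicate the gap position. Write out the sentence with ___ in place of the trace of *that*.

'that' functions as the direct object of 'show'. The gap is right after 'show'.

The file that Tobias can plan to show ___ to the intern at the hearing was eventually recovered.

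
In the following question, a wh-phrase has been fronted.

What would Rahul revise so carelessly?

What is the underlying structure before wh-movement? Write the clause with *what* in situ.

The filler 'what' is interpreted as the direct object of 'revise'. Wh-movement fronts it, leaving a gap right after 'revise':
What would Rahul revise ___ so carelessly?

Rahul would revise what so carelessly.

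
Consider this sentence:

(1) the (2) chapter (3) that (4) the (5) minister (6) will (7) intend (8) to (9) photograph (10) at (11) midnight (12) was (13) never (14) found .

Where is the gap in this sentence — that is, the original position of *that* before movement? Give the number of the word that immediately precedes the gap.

'that' functions as the direct object of 'photograph'. Wh-movement fronts it, leaving a gap right after 'photograph':
The chapter that the minister will intend to photograph ___ at midnight was never found.
'photograph' is word 9.

9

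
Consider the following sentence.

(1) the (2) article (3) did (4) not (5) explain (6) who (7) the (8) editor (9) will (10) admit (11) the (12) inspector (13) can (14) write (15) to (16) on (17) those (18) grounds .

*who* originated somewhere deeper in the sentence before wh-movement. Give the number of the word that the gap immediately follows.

15

Pre-movement form: The editor will admit the inspector can write to who on those grounds.
'who' is the object of the preposition 'to'. Wh-movement fronts it, leaving a gap right after 'to':
The article did not explain who the editor will admit the inspector can write to ___ on those grounds.
'to' is word 15.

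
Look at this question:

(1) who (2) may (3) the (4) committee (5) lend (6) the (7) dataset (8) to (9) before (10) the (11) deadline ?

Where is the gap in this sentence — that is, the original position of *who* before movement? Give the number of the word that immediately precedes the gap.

8

Underlying clause: The committee may lend the dataset to who before the deadline.
'who' is the object of the preposition 'to' (recipient of 'lend'). Fronting leaves a gap immediately after 'to':
Who may the committee lend the dataset to ___ before the deadline?
'to' is word 8.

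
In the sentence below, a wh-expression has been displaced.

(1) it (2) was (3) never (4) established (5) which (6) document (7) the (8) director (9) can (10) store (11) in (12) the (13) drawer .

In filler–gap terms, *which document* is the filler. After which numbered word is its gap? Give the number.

10

Before movement: The director can store which document in the drawer.
The filler 'which document' is interpreted as the direct object of 'store'. It moves to the left edge, and the trace sits right after 'store':
It was never established which document the director can store ___ in the drawer.
'store' is word 10.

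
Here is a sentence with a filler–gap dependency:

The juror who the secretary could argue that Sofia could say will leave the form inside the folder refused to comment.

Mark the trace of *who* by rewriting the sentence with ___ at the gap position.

The juror who the secretary could argue that Sofia could say ___ will leave the form inside the folder refused to comment.

'who' is the subject of the clause embedded under 'say'. The gap is right after 'say'.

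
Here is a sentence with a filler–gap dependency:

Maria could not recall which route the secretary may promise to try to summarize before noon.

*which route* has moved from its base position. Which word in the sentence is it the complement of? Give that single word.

summarize

Pre-movement form: The secretary may promise to try to summarize which route before noon.
'which route' is the direct object of 'summarize'. Fronting leaves a gap immediately after 'summarize':
Maria could not recall which route the secretary may promise to try to summarize ___ before noon.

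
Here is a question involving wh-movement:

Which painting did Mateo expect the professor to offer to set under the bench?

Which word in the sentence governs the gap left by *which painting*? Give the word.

set

In situ: Mateo did expect the professor to offer to set which painting under the bench.
The filler 'which painting' is interpreted as the direct object of 'set'. Fronting leaves a gap immediately after 'set':
Which painting did Mateo expect the professor to offer to set ___ under the bench?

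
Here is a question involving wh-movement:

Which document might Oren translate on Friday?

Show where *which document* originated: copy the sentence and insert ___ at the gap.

In situ: Oren might translate which document on Friday.
'which document' functions as the direct object of 'translate'. The gap is right after 'translate'.

Which document might Oren translate ___ on Friday?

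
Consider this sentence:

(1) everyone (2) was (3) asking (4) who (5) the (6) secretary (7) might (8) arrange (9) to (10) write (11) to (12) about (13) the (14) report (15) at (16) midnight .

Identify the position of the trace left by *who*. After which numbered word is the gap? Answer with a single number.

11

In situ: The secretary might arrange to write to who about the report at midnight.
The filler 'who' is interpreted as the object of the preposition 'to'. Wh-movement fronts it, leaving a gap right after 'to':
Everyone was asking who the secretary might arrange to write to ___ about the report at midnight.
'to' is word 11.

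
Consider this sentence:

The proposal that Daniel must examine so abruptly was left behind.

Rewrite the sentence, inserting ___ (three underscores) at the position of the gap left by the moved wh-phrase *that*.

The proposal that Daniel must examine ___ so abruptly was left behind.

'that' is the direct object of 'examine'. The gap is right after 'examine'.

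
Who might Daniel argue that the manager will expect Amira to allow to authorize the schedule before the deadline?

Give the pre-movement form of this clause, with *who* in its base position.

Daniel might argue that the manager will expect Amira to allow who to authorize the schedule before the deadline.

'who' is the direct object of 'allow'. It moves to the left edge, and the trace sits right after 'allow':
Who might Daniel argue that the manager will expect Amira to allow ___ to authorize the schedule before the deadline?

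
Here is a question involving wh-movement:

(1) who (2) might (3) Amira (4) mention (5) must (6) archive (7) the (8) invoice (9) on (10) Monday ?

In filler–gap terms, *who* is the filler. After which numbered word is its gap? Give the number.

In situ: Amira might mention who must archive the invoice on Monday.
'who' is the subject of the clause embedded under 'mention'. It moves to the left edge, and the trace sits right after 'mention':
Who might Amira mention ___ must archive the invoice on Monday?
'mention' is word 4.

4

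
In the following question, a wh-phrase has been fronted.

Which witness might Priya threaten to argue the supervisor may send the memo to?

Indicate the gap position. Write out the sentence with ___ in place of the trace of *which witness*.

Which witness might Priya threaten to argue the supervisor may send the memo to ___?

Before movement: Priya might threaten to argue the supervisor may send the memo to which witness.
The filler 'which witness' is interpreted as the object of the preposition 'to' (recipient of 'send'). The gap is right after 'to'.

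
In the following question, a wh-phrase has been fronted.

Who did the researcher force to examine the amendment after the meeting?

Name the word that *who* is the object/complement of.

In situ: The researcher did force who to examine the amendment after the meeting.
'who' is the direct object of 'force'. Fronting leaves a gap immediately after 'force':
Who did the researcher force ___ to examine the amendment after the meeting?

force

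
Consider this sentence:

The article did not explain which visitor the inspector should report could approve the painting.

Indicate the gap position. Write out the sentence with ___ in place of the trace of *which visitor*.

The article did not explain which visitor the inspector should report ___ could approve the painting.

Pre-movement form: The inspector should report which visitor could approve the painting.
'which visitor' functions as the subject of the clause embedded under 'report'. The gap is right after 'report'.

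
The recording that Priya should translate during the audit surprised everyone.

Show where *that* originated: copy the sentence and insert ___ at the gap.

The filler 'that' is interpreted as the direct object of 'translate'. The gap is right after 'translate'.

The recording that Priya should translate ___ during the audit surprised everyone.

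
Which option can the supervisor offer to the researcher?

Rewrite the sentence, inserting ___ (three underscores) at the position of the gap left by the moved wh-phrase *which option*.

Before movement: The supervisor can offer which option to the researcher.
'which option' functions as the direct object of 'offer'. The gap is right after 'offer'.

Which option can the supervisor offer ___ to the researcher?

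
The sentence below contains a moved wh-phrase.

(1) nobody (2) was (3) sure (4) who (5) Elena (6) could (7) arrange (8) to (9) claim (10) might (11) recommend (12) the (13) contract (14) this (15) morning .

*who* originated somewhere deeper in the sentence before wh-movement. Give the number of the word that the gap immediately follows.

9

Pre-movement form: Elena could arrange to claim who might recommend the contract this morning.
'who' is the subject of the clause embedded under 'claim'. It moves to the left edge, and the trace sits right after 'claim':
Nobody was sure who Elena could arrange to claim ___ might recommend the contract this morning.
'claim' is word 9.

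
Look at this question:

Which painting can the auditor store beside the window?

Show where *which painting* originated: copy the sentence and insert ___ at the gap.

Which painting can the auditor store ___ beside the window?

Pre-movement form: The auditor can store which painting beside the window.
'which painting' functions as the direct object of 'store'. The gap is right after 'store'.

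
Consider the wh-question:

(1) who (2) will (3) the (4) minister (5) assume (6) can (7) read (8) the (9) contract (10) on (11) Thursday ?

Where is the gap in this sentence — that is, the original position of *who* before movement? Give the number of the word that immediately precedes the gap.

5

Before movement: The minister will assume who can read the contract on Thursday.
'who' is the subject of the clause embedded under 'assume'. Fronting leaves a gap immediately after 'assume':
Who will the minister assume ___ can read the contract on Thursday?
'assume' is word 5.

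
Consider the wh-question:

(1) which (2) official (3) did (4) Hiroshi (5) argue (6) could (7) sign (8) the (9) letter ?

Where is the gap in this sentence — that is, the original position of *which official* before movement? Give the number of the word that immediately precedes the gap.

5

Pre-movement form: Hiroshi did argue which official could sign the letter.
'which official' is the subject of the clause embedded under 'argue'. Wh-movement fronts it, leaving a gap right after 'argue':
Which official did Hiroshi argue ___ could sign the letter?
'argue' is word 5.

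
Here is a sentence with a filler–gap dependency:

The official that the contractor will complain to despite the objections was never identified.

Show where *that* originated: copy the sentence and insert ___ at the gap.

'that' is the object of the preposition 'to'. The gap is right after 'to'.

The official that the contractor will complain to ___ despite the objections was never identified.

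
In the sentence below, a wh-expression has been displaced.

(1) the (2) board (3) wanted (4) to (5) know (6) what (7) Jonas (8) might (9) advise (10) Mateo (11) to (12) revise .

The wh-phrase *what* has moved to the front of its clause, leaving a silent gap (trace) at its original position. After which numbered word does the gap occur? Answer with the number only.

In situ: Jonas might advise Mateo to revise what.
'what' functions as the direct object of 'revise'. Fronting leaves a gap immediately after 'revise':
The board wanted to know what Jonas might advise Mateo to revise ___.
'revise' is word 12.

12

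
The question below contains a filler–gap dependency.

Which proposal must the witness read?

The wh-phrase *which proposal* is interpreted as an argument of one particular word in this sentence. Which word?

Pre-movement form: The witness must read which proposal.
'which proposal' is the direct object of 'read'. Fronting leaves a gap immediately after 'read':
Which proposal must the witness read ___?

read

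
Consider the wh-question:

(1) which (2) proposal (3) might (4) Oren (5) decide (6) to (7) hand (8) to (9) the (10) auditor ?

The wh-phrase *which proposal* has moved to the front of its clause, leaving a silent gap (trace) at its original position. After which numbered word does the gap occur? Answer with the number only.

7

In situ: Oren might decide to hand which proposal to the auditor.
The filler 'which proposal' is interpreted as the direct object of 'hand'. Wh-movement fronts it, leaving a gap right after 'hand':
Which proposal might Oren decide to hand ___ to the auditor?
'hand' is word 7.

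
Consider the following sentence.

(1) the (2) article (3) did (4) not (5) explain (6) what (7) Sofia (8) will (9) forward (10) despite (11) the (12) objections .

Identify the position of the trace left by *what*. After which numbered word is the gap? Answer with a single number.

9

In situ: Sofia will forward what despite the objections.
'what' is the direct object of 'forward'. Wh-movement fronts it, leaving a gap right after 'forward':
The article did not explain what Sofia will forward ___ despite the objections.
'forward' is word 9.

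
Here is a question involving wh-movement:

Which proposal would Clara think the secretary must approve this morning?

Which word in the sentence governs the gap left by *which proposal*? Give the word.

approve

Underlying clause: Clara would think the secretary must approve which proposal this morning.
'which proposal' functions as the direct object of 'approve'. It moves to the left edge, and the trace sits right after 'approve':
Which proposal would Clara think the secretary must approve ___ this morning?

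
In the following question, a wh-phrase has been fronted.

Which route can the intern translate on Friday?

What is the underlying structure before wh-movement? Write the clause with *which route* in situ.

The intern can translate which route on Friday.

The filler 'which route' is interpreted as the direct object of 'translate'. It moves to the left edge, and the trace sits right after 'translate':
Which route can the intern translate ___ on Friday?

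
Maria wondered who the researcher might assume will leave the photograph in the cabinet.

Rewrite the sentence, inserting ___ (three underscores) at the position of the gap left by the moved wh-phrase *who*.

Maria wondered who the researcher might assume ___ will leave the photograph in the cabinet.

Underlying clause: The researcher might assume who will leave the photograph in the cabinet.
'who' functions as the subject of the clause embedded under 'assume'. The gap is right after 'assume'.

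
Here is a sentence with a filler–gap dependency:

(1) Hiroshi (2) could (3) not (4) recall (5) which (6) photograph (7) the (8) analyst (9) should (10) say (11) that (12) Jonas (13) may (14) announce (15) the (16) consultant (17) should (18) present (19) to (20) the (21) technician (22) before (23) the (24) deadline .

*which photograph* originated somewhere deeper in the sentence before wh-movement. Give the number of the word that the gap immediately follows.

18

In situ: The analyst should say that Jonas may announce the consultant should present which photograph to the technician before the deadline.
The filler 'which photograph' is interpreted as the direct object of 'present'. Wh-movement fronts it, leaving a gap right after 'present':
Hiroshi could not recall which photograph the analyst should say that Jonas may announce the consultant should present ___ to the technician before the deadline.
'present' is word 18.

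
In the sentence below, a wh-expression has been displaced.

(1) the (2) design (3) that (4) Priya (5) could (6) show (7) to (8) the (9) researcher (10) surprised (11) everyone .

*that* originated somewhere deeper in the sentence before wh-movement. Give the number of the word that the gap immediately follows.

6

'that' functions as the direct object of 'show'. Wh-movement fronts it, leaving a gap right after 'show':
The design that Priya could show ___ to the researcher surprised everyone.
'show' is word 6.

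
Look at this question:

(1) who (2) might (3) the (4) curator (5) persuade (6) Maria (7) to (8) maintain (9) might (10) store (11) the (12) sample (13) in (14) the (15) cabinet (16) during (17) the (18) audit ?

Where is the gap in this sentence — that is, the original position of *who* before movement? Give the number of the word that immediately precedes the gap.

8

Pre-movement form: The curator might persuade Maria to maintain who might store the sample in the cabinet during the audit.
'who' functions as the subject of the clause embedded under 'maintain'. It moves to the left edge, and the trace sits right after 'maintain':
Who might the curator persuade Maria to maintain ___ might store the sample in the cabinet during the audit?
'maintain' is word 8.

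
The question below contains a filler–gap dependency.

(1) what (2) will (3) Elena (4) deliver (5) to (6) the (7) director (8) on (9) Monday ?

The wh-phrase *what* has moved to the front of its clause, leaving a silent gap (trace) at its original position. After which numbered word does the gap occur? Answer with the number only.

Underlying clause: Elena will deliver what to the director on Monday.
'what' functions as the direct object of 'deliver'. Fronting leaves a gap immediately after 'deliver':
What will Elena deliver ___ to the director on Monday?
'deliver' is word 4.

4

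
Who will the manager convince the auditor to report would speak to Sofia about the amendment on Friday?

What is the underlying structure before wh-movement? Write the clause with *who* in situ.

The filler 'who' is interpreted as the subject of the clause embedded under 'report'. Fronting leaves a gap immediately after 'report':
Who will the manager convince the auditor to report ___ would speak to Sofia about the amendment on Friday?

The manager will convince the auditor to report who would speak to Sofia about the amendment on Friday.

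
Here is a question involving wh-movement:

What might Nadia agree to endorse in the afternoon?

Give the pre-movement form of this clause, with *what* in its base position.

'what' functions as the direct object of 'endorse'. It moves to the left edge, and the trace sits right after 'endorse':
What might Nadia agree to endorse ___ in the afternoon?

Nadia might agree to endorse what in the afternoon.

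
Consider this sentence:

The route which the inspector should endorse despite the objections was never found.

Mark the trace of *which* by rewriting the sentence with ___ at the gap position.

The route which the inspector should endorse ___ despite the objections was never found.

'which' functions as the direct object of 'endorse'. The gap is right after 'endorse'.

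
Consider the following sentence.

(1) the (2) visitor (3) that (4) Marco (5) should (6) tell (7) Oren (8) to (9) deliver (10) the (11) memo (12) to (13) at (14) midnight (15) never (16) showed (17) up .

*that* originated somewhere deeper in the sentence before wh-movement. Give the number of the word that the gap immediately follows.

12

'that' is the object of the preposition 'to' (recipient of 'deliver'). Fronting leaves a gap immediately after 'to':
The visitor that Marco should tell Oren to deliver the memo to ___ at midnight never showed up.
'to' is word 12.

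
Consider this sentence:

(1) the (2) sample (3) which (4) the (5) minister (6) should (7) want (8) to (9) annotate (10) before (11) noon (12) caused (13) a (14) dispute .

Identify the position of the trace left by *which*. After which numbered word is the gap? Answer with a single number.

9

'which' is the direct object of 'annotate'. It moves to the left edge, and the trace sits right after 'annotate':
The sample which the minister should want to annotate ___ before noon caused a dispute.
'annotate' is word 9.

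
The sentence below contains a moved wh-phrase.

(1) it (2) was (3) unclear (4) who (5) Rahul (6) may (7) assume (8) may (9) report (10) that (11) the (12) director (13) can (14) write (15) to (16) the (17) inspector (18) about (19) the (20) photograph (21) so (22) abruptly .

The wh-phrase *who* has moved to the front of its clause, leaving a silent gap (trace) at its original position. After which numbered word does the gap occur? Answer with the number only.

In situ: Rahul may assume who may report that the director can write to the inspector about the photograph so abruptly.
'who' functions as the subject of the clause embedded under 'assume'. It moves to the left edge, and the trace sits right after 'assume':
It was unclear who Rahul may assume ___ may report that the director can write to the inspector about the photograph so abruptly.
'assume' is word 7.

7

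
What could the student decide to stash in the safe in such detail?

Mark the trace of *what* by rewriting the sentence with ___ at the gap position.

What could the student decide to stash ___ in the safe in such detail?

In situ: The student could decide to stash what in the safe in such detail.
The filler 'what' is interpreted as the direct object of 'stash'. The gap is right after 'stash'.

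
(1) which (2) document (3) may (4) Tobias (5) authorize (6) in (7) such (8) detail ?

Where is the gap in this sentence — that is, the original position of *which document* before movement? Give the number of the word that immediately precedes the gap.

5

In situ: Tobias may authorize which document in such detail.
'which document' functions as the direct object of 'authorize'. Fronting leaves a gap immediately after 'authorize':
Which document may Tobias authorize ___ in such detail?
'authorize' is word 5.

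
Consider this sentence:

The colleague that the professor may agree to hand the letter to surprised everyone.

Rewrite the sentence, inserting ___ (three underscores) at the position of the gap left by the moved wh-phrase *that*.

The filler 'that' is interpreted as the object of the preposition 'to' (recipient of 'hand'). The gap is right after 'to'.

The colleague that the professor may agree to hand the letter to ___ surprised everyone.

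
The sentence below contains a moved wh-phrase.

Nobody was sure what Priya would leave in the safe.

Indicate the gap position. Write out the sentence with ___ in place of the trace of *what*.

Nobody was sure what Priya would leave ___ in the safe.

Before movement: Priya would leave what in the safe.
'what' is the direct object of 'leave'. The gap is right after 'leave'.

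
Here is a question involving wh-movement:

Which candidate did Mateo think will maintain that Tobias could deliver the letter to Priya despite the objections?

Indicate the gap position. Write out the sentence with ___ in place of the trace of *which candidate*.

Which candidate did Mateo think ___ will maintain that Tobias could deliver the letter to Priya despite the objections?

Underlying clause: Mateo did think which candidate will maintain that Tobias could deliver the letter to Priya despite the objections.
'which candidate' is the subject of the clause embedded under 'think'. The gap is right after 'think'.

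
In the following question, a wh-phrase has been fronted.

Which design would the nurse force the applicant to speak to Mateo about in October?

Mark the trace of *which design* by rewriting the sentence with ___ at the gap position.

Which design would the nurse force the applicant to speak to Mateo about ___ in October?

In situ: The nurse would force the applicant to speak to Mateo about which design in October.
'which design' functions as the object of the preposition 'about'. The gap is right after 'about'.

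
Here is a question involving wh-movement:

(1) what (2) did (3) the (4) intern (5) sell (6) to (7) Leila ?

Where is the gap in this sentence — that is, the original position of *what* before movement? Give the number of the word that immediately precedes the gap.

5

Pre-movement form: The intern did sell what to Leila.
'what' is the direct object of 'sell'. Fronting leaves a gap immediately after 'sell':
What did the intern sell ___ to Leila?
'sell' is word 5.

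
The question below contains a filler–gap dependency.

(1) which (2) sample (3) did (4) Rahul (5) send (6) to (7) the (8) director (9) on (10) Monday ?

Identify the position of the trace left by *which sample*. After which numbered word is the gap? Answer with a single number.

5

Before movement: Rahul did send which sample to the director on Monday.
'which sample' is the direct object of 'send'. It moves to the left edge, and the trace sits right after 'send':
Which sample did Rahul send ___ to the director on Monday?
'send' is word 5.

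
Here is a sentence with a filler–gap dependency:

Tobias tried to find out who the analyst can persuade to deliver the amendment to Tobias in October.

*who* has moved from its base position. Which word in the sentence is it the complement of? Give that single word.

persuade

In situ: The analyst can persuade who to deliver the amendment to Tobias in October.
The filler 'who' is interpreted as the direct object of 'persuade'. Wh-movement fronts it, leaving a gap right after 'persuade':
Tobias tried to find out who the analyst can persuade ___ to deliver the amendment to Tobias in October.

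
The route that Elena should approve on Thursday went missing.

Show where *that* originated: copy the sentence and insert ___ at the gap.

'that' functions as the direct object of 'approve'. The gap is right after 'approve'.

The route that Elena should approve ___ on Thursday went missing.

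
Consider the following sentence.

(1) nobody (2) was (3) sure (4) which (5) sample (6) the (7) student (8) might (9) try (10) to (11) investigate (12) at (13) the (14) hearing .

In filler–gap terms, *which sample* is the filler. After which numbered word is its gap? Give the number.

Before movement: The student might try to investigate which sample at the hearing.
'which sample' functions as the direct object of 'investigate'. Wh-movement fronts it, leaving a gap right after 'investigate':
Nobody was sure which sample the student might try to investigate ___ at the hearing.
'investigate' is word 11.

11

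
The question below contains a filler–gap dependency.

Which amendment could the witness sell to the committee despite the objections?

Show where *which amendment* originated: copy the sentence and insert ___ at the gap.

Underlying clause: The witness could sell which amendment to the committee despite the objections.
'which amendment' functions as the direct object of 'sell'. The gap is right after 'sell'.

Which amendment could the witness sell ___ to the committee despite the objections?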